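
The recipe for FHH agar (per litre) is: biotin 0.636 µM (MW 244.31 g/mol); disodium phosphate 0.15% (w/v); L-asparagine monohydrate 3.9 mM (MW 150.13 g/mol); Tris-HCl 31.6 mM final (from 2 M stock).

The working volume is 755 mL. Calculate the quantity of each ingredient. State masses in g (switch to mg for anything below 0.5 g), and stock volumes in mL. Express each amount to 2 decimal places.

Working volume: 755 mL = 0.755 L.
biotin: 0.636 µmol/L × 244.31 g/mol × 0.755 L ÷ 1000 = 0.12 mg
disodium phosphate: 0.15 g per 100 mL × 755 mL ÷ 100 = 1.13 g
L-asparagine monohydrate: 3.9 mmol/L × 150.13 mg/mmol × 0.755 L = 442.06 mg
Tris-HCl: C1V1 = C2V2 → 31.6 mM × 755 mL ÷ 2000 mM = 11.93 mL

biotin 0.12 mg; disodium phosphate 1.13 g; L-asparagine monohydrate 442.06 mg; Tris-HCl 11.93 mL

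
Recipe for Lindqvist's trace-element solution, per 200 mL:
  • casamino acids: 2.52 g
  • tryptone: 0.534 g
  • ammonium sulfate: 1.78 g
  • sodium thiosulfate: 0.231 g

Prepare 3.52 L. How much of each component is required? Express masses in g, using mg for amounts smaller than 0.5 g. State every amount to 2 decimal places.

Scale factor = 3520 mL / 200 mL = 17.6.
casamino acids: 2.52 g × (3520 mL / 200 mL) = 44.35 g
tryptone: 0.534 g × (3520 mL / 200 mL) = 9.40 g
ammonium sulfate: 1.78 g × (3520 mL / 200 mL) = 31.33 g
sodium thiosulfate: 0.231 g × (3520 mL / 200 mL) = 4.07 g

casamino acids 44.35 g; tryptone 9.40 g; ammonium sulfate 31.33 g; sodium thiosulfate 4.07 g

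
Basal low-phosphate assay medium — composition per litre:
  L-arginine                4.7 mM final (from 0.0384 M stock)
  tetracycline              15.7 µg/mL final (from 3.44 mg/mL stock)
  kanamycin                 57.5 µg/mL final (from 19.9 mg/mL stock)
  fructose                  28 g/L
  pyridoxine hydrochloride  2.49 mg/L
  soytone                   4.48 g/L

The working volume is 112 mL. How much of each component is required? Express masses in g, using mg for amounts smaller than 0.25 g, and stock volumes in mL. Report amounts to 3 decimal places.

Target volume = 112 mL = 0.112 L.
L-arginine: C1V1 = C2V2 → 4.7 mM × 112 mL ÷ 38.4 mM = 13.708 mL
tetracycline: dilute stock: 15.7 µg/mL × 112 mL ÷ 3440 µg/mL = 0.511 mL
kanamycin: dilute stock: 57.5 µg/mL × 112 mL ÷ 19900 µg/mL = 0.324 mL
fructose: 28 g/L × 0.112 L = 3.136 g
pyridoxine hydrochloride: 2.49 mg/L × 0.112 L = 0.279 mg
soytone: 4.48 g/L × 0.112 L = 0.502 g

L-arginine 13.708 mL; tetracycline 0.511 mL; kanamycin 0.324 mL; fructose 3.136 g; pyridoxine hydrochloride 0.279 mg; soytone 0.502 g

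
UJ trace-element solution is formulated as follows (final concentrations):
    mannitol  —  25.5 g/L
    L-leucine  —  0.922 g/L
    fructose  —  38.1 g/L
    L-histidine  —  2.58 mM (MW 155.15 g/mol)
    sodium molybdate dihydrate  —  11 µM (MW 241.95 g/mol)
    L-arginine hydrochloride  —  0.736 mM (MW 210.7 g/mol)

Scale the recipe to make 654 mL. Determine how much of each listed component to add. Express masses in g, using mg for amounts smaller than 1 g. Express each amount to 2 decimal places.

mannitol 16.68 g; L-leucine 602.99 mg; fructose 24.92 g; L-histidine 261.79 mg; sodium molybdate dihydrate 1.74 mg; L-arginine hydrochloride 101.42 mg

Target volume = 654 mL = 0.654 L.
mannitol: 25.5 g/L × 0.654 L = 16.68 g
L-leucine: 0.922 g/L × 0.654 L = 0.602988 g = 602.99 mg
fructose: 38.1 g/L × 0.654 L = 24.92 g
L-histidine: 2.58 mmol/L × 155.15 mg/mmol × 0.654 L = 261.79 mg
sodium molybdate dihydrate: 11 µmol/L × 241.95 g/mol × 0.654 L ÷ 1000 = 1.74 mg
L-arginine hydrochloride: 0.736 mmol/L × 210.7 mg/mmol × 0.654 L = 101.42 mg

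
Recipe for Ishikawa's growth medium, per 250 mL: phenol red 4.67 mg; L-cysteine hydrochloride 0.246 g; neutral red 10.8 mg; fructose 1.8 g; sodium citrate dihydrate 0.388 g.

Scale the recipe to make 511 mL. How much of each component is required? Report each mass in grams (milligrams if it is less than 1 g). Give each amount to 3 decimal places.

phenol red 9.545 mg; L-cysteine hydrochloride 502.824 mg; neutral red 22.075 mg; fructose 3.679 g; sodium citrate dihydrate 793.072 mg

Ratio of target to recipe volume: 511 / 250 = 2.044.
phenol red: 4.67 mg × (511 mL / 250 mL) = 9.545 mg
L-cysteine hydrochloride: 0.246 g × (511 mL / 250 mL) = 0.502824 g = 502.824 mg
neutral red: 10.8 mg × (511 mL / 250 mL) = 22.075 mg
fructose: 1.8 g × (511 mL / 250 mL) = 3.679 g
sodium citrate dihydrate: 0.388 g × (511 mL / 250 mL) = 0.793072 g = 793.072 mg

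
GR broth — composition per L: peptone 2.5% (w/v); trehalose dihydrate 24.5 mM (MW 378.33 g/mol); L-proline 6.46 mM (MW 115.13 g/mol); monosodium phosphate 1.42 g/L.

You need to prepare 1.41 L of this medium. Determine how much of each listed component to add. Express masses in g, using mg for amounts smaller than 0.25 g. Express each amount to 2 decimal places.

peptone 35.25 g; trehalose dihydrate 13.07 g; L-proline 1.05 g; monosodium phosphate 2.00 g

Scale factor relative to 1 L: 1.41.
peptone: 2.5 g per 100 mL × 1410 mL ÷ 100 = 35.25 g
trehalose dihydrate: 24.5 mmol/L × 378.33 g/mol × 1.41 L ÷ 1000 = 13.07 g
L-proline: 6.46 mmol/L × 115.13 g/mol × 1.41 L ÷ 1000 = 1.05 g
monosodium phosphate: 1.42 g/L × 1.41 L = 2.00 g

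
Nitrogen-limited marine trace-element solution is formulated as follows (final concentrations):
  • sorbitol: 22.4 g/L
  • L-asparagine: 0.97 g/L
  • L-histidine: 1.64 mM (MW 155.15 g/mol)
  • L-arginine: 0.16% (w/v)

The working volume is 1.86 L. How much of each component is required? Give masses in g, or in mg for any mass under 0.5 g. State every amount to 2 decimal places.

sorbitol 41.66 g; L-asparagine 1.80 g; L-histidine 473.27 mg; L-arginine 2.98 g

Working volume: 1.86 L.
sorbitol: 22.4 g/L × 1.86 L = 41.66 g
L-asparagine: 0.97 g/L × 1.86 L = 1.80 g
L-histidine: 1.64 mmol/L × 155.15 mg/mmol × 1.86 L = 473.27 mg
L-arginine: 0.16% w/v = 1.6 g/L → 1.6 × 1.86 L = 2.98 g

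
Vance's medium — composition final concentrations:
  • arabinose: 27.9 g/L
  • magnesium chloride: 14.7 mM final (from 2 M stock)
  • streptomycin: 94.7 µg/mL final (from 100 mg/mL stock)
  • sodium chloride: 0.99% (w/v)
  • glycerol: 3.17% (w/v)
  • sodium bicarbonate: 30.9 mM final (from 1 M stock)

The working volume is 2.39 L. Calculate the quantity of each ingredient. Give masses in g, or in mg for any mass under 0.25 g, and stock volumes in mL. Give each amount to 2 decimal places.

arabinose 66.68 g; magnesium chloride 17.57 mL; streptomycin 2.26 mL; sodium chloride 23.66 g; glycerol 75.76 g; sodium bicarbonate 73.85 mL

Working volume: 2.39 L.
arabinose: 27.9 g/L × 2.39 L = 66.68 g
magnesium chloride: C1V1 = C2V2 → 14.7 mM × 2390 mL ÷ 2000 mM = 17.57 mL
streptomycin: dilute stock: 94.7 µg/mL × 2390 mL ÷ 100000 µg/mL = 2.26 mL
sodium chloride: 0.99% w/v = 9.9 g/L → 9.9 × 2.39 L = 23.66 g
glycerol: 3.17% w/v = 31.7 g/L → 31.7 × 2.39 L = 75.76 g
sodium bicarbonate: dilute stock: 30.9 mM × 2390 mL ÷ 1000 mM = 73.85 mL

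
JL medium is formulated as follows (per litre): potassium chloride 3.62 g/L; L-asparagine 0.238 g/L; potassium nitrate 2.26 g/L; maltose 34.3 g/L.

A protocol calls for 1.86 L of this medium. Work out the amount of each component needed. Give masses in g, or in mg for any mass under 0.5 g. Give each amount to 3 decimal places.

Scale factor relative to 1 L: 1.86.
potassium chloride: 3.62 g/L × 1.86 L = 6.733 g
L-asparagine: 0.238 g/L × 1.86 L = 0.44268 g = 442.680 mg
potassium nitrate: 2.26 g/L × 1.86 L = 4.204 g
maltose: 34.3 g/L × 1.86 L = 63.798 g

potassium chloride 6.733 g; L-asparagine 442.680 mg; potassium nitrate 4.204 g; maltose 63.798 g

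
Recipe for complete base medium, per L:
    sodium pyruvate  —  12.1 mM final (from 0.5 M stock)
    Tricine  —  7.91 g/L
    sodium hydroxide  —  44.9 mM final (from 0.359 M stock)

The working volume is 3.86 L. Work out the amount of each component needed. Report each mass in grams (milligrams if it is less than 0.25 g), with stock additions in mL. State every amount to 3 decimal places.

sodium pyruvate 93.412 mL; Tricine 30.533 g; sodium hydroxide 482.769 mL

Working volume: 3.86 L.
sodium pyruvate: C1V1 = C2V2 → 12.1 mM × 3860 mL ÷ 500 mM = 93.412 mL
Tricine: 7.91 g/L × 3.86 L = 30.533 g
sodium hydroxide: V = C2·V2/C1 = 44.9 mM × 3860 mL ÷ 359 mM = 482.769 mL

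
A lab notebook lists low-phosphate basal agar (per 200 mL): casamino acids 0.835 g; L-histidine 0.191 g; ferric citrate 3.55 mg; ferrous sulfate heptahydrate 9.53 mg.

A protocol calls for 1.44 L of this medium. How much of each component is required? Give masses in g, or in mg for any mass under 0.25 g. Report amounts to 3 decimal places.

Scale factor = 1440 mL / 200 mL = 7.2.
casamino acids: 0.835 g × (1440 mL / 200 mL) = 6.012 g
L-histidine: 0.191 g × (1440 mL / 200 mL) = 1.375 g
ferric citrate: 3.55 mg × (1440 mL / 200 mL) = 25.560 mg
ferrous sulfate heptahydrate: 9.53 mg × (1440 mL / 200 mL) = 68.616 mg

casamino acids 6.012 g; L-histidine 1.375 g; ferric citrate 25.560 mg; ferrous sulfate heptahydrate 68.616 mg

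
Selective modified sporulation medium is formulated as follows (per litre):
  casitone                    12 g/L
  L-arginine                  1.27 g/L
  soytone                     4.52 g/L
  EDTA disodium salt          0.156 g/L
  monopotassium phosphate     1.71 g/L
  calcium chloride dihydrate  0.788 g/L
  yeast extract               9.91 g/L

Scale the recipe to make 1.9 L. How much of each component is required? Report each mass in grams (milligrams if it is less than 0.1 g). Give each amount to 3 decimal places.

Scale factor relative to 1 L: 1.9.
casitone: 12 g/L × 1.9 L = 22.800 g
L-arginine: 1.27 g/L × 1.9 L = 2.413 g
soytone: 4.52 g/L × 1.9 L = 8.588 g
EDTA disodium salt: 0.156 g/L × 1.9 L = 0.296 g
monopotassium phosphate: 1.71 g/L × 1.9 L = 3.249 g
calcium chloride dihydrate: 0.788 g/L × 1.9 L = 1.497 g
yeast extract: 9.91 g/L × 1.9 L = 18.829 g

casitone 22.800 g; L-arginine 2.413 g; soytone 8.588 g; EDTA disodium salt 0.296 g; monopotassium phosphate 3.249 g; calcium chloride dihydrate 1.497 g; yeast extract 18.829 g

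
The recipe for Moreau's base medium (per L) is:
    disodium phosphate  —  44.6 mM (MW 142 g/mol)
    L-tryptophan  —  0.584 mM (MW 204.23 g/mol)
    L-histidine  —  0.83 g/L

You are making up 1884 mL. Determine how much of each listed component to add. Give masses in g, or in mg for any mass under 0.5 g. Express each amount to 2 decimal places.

disodium phosphate 11.93 g; L-tryptophan 224.71 mg; L-histidine 1.56 g

Target volume = 1884 mL = 1.884 L.
disodium phosphate: 44.6 mmol/L × 142 g/mol × 1.884 L ÷ 1000 = 11.93 g
L-tryptophan: 0.584 mmol/L × 204.23 mg/mmol × 1.884 L = 224.71 mg
L-histidine: 0.83 g/L × 1.884 L = 1.56 g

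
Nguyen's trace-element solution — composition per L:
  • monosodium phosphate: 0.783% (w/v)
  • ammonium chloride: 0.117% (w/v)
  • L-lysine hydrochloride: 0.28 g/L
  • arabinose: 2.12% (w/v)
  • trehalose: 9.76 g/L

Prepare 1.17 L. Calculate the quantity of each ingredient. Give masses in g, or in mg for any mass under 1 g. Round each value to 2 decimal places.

monosodium phosphate 9.16 g; ammonium chloride 1.37 g; L-lysine hydrochloride 327.60 mg; arabinose 24.80 g; trehalose 11.42 g

Scale factor relative to 1 L: 1.17.
monosodium phosphate: 0.783 g per 100 mL × 1170 mL ÷ 100 = 9.16 g
ammonium chloride: 0.117% w/v = 1.17 g/L → 1.17 × 1.17 L = 1.37 g
L-lysine hydrochloride: 0.28 g/L × 1.17 L = 0.3276 g = 327.60 mg
arabinose: 2.12% w/v = 21.2 g/L → 21.2 × 1.17 L = 24.80 g
trehalose: 9.76 g/L × 1.17 L = 11.42 g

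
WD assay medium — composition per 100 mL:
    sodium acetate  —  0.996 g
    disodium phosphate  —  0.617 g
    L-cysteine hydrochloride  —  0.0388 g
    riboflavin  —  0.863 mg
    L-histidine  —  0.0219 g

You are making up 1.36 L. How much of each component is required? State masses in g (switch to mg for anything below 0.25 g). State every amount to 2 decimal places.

sodium acetate 13.55 g; disodium phosphate 8.39 g; L-cysteine hydrochloride 0.53 g; riboflavin 11.74 mg; L-histidine 0.30 g

Ratio of target to recipe volume: 1360 / 100 = 13.6.
sodium acetate: 0.996 g × (1360 mL / 100 mL) = 13.55 g
disodium phosphate: 0.617 g × (1360 mL / 100 mL) = 8.39 g
L-cysteine hydrochloride: 0.0388 g × (1360 mL / 100 mL) = 0.53 g
riboflavin: 0.863 mg × (1360 mL / 100 mL) = 11.74 mg
L-histidine: 0.0219 g × (1360 mL / 100 mL) = 0.30 g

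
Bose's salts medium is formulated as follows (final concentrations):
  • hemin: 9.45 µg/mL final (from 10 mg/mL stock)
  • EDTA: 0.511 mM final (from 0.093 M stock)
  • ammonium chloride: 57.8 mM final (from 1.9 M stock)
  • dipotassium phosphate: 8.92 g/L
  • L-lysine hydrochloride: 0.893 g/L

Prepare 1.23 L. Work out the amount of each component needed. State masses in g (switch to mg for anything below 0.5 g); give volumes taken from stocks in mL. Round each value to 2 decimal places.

Scale factor relative to 1 L: 1.23.
hemin: C1V1 = C2V2 → 9.45 µg/mL × 1230 mL ÷ 10000 µg/mL = 1.16 mL
EDTA: C1V1 = C2V2 → 0.511 mM × 1230 mL ÷ 93 mM = 6.76 mL
ammonium chloride: C1V1 = C2V2 → 57.8 mM × 1230 mL ÷ 1900 mM = 37.42 mL
dipotassium phosphate: 8.92 g/L × 1.23 L = 10.97 g
L-lysine hydrochloride: 0.893 g/L × 1.23 L = 1.10 g

hemin 1.16 mL; EDTA 6.76 mL; ammonium chloride 37.42 mL; dipotassium phosphate 10.97 g; L-lysine hydrochloride 1.10 g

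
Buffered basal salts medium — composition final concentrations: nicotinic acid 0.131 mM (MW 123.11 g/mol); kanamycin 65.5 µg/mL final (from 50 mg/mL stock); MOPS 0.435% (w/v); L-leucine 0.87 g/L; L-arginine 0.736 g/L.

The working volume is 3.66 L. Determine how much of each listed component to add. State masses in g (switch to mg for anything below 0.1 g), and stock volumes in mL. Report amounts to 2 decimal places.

nicotinic acid 59.03 mg; kanamycin 4.79 mL; MOPS 15.92 g; L-leucine 3.18 g; L-arginine 2.69 g

Working volume: 3.66 L.
nicotinic acid: 0.131 mmol/L × 123.11 mg/mmol × 3.66 L = 59.03 mg
kanamycin: V = C2·V2/C1 = 65.5 µg/mL × 3660 mL ÷ 50000 µg/mL = 4.79 mL
MOPS: 0.435% w/v = 4.35 g/L → 4.35 × 3.66 L = 15.92 g
L-leucine: 0.87 g/L × 3.66 L = 3.18 g
L-arginine: 0.736 g/L × 3.66 L = 2.69 g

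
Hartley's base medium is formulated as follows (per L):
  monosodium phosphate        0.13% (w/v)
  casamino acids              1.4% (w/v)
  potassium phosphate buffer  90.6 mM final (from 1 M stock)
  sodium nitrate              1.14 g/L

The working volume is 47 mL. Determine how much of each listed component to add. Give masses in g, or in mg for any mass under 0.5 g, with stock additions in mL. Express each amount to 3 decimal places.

monosodium phosphate 61.100 mg; casamino acids 0.658 g; potassium phosphate buffer 4.258 mL; sodium nitrate 53.580 mg

Working volume: 47 mL = 0.047 L.
monosodium phosphate: 0.13% w/v = 1.3 g/L → 1.3 × 0.047 L = 0.0611 g = 61.100 mg
casamino acids: 1.4 g per 100 mL × 47 mL ÷ 100 = 0.658 g
potassium phosphate buffer: C1V1 = C2V2 → 90.6 mM × 47 mL ÷ 1000 mM = 4.258 mL
sodium nitrate: 1.14 g/L × 0.047 L = 0.05358 g = 53.580 mg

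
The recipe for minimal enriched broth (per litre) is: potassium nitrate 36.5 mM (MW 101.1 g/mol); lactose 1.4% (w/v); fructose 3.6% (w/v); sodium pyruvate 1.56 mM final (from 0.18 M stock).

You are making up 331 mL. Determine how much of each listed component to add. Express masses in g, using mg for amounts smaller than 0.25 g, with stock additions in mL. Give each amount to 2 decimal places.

potassium nitrate 1.22 g; lactose 4.63 g; fructose 11.92 g; sodium pyruvate 2.87 mL

Scale factor relative to 1 L: 0.331.
potassium nitrate: 36.5 mmol/L × 101.1 g/mol × 0.331 L ÷ 1000 = 1.22 g
lactose: 1.4 g per 100 mL × 331 mL ÷ 100 = 4.63 g
fructose: 3.6 g per 100 mL × 331 mL ÷ 100 = 11.92 g
sodium pyruvate: C1V1 = C2V2 → 1.56 mM × 331 mL ÷ 180 mM = 2.87 mL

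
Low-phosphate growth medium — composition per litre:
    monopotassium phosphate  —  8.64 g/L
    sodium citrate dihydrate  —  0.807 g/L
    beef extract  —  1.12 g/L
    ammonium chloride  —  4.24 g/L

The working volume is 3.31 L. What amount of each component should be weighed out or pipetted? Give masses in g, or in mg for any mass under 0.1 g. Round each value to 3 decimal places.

monopotassium phosphate 28.598 g; sodium citrate dihydrate 2.671 g; beef extract 3.707 g; ammonium chloride 14.034 g

Scale factor relative to 1 L: 3.31.
monopotassium phosphate: 8.64 g/L × 3.31 L = 28.598 g
sodium citrate dihydrate: 0.807 g/L × 3.31 L = 2.671 g
beef extract: 1.12 g/L × 3.31 L = 3.707 g
ammonium chloride: 4.24 g/L × 3.31 L = 14.034 g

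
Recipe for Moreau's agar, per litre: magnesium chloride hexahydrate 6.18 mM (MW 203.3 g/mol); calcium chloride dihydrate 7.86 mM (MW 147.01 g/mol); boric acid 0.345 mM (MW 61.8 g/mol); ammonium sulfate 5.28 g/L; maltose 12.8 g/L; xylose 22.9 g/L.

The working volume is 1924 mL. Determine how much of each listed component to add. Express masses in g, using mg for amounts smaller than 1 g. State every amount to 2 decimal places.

magnesium chloride hexahydrate 2.42 g; calcium chloride dihydrate 2.22 g; boric acid 41.02 mg; ammonium sulfate 10.16 g; maltose 24.63 g; xylose 44.06 g

Working volume: 1924 mL = 1.924 L.
magnesium chloride hexahydrate: 6.18 mmol/L × 203.3 g/mol × 1.924 L ÷ 1000 = 2.42 g
calcium chloride dihydrate: 7.86 mmol/L × 147.01 g/mol × 1.924 L ÷ 1000 = 2.22 g
boric acid: 0.345 mmol/L × 61.8 mg/mmol × 1.924 L = 41.02 mg
ammonium sulfate: 5.28 g/L × 1.924 L = 10.16 g
maltose: 12.8 g/L × 1.924 L = 24.63 g
xylose: 22.9 g/L × 1.924 L = 44.06 g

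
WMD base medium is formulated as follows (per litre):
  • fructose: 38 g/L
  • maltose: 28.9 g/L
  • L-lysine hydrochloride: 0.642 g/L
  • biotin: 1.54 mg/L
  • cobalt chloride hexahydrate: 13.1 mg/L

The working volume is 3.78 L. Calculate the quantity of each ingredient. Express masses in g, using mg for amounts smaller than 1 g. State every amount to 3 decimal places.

fructose 143.640 g; maltose 109.242 g; L-lysine hydrochloride 2.427 g; biotin 5.821 mg; cobalt chloride hexahydrate 49.518 mg

Working volume: 3.78 L.
fructose: 38 g/L × 3.78 L = 143.640 g
maltose: 28.9 g/L × 3.78 L = 109.242 g
L-lysine hydrochloride: 0.642 g/L × 3.78 L = 2.427 g
biotin: 1.54 mg/L × 3.78 L = 5.821 mg
cobalt chloride hexahydrate: 13.1 mg/L × 3.78 L = 49.518 mg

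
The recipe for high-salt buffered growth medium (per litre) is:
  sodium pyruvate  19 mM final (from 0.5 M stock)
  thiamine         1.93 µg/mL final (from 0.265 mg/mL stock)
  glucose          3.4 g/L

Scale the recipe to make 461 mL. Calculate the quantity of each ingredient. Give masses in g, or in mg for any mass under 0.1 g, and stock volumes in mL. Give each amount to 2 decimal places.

sodium pyruvate 17.52 mL; thiamine 3.36 mL; glucose 1.57 g

Target volume = 461 mL = 0.461 L.
sodium pyruvate: C1V1 = C2V2 → 19 mM × 461 mL ÷ 500 mM = 17.52 mL
thiamine: V = C2·V2/C1 = 1.93 µg/mL × 461 mL ÷ 265 µg/mL = 3.36 mL
glucose: 3.4 g/L × 0.461 L = 1.57 g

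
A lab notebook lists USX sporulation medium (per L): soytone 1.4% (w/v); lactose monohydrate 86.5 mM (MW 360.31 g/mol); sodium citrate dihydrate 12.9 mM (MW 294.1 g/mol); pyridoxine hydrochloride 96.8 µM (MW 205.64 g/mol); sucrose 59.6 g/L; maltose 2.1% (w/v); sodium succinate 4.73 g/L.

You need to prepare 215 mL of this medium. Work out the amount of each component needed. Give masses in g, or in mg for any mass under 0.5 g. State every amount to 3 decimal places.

Scale factor relative to 1 L: 0.215.
soytone: 1.4% w/v = 14 g/L → 14 × 0.215 L = 3.010 g
lactose monohydrate: 86.5 mmol/L × 360.31 g/mol × 0.215 L ÷ 1000 = 6.701 g
sodium citrate dihydrate: 12.9 mmol/L × 294.1 g/mol × 0.215 L ÷ 1000 = 0.816 g
pyridoxine hydrochloride: 96.8 µmol/L × 205.64 g/mol × 0.215 L ÷ 1000 = 4.280 mg
sucrose: 59.6 g/L × 0.215 L = 12.814 g
maltose: 2.1% w/v = 21 g/L → 21 × 0.215 L = 4.515 g
sodium succinate: 4.73 g/L × 0.215 L = 1.017 g

soytone 3.010 g; lactose monohydrate 6.701 g; sodium citrate dihydrate 0.816 g; pyridoxine hydrochloride 4.280 mg; sucrose 12.814 g; maltose 4.515 g; sodium succinate 1.017 g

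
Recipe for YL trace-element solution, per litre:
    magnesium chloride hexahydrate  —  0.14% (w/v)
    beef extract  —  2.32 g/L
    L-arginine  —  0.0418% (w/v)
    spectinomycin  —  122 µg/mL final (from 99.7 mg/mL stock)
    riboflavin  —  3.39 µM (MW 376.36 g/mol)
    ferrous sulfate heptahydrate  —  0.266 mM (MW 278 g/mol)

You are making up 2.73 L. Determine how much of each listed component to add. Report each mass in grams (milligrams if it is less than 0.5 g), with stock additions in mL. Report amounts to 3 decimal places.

magnesium chloride hexahydrate 3.822 g; beef extract 6.334 g; L-arginine 1.141 g; spectinomycin 3.341 mL; riboflavin 3.483 mg; ferrous sulfate heptahydrate 201.878 mg

Working volume: 2.73 L.
magnesium chloride hexahydrate: 0.14% w/v = 1.4 g/L → 1.4 × 2.73 L = 3.822 g
beef extract: 2.32 g/L × 2.73 L = 6.334 g
L-arginine: 0.0418% w/v = 0.418 g/L → 0.418 × 2.73 L = 1.141 g
spectinomycin: dilute stock: 122 µg/mL × 2730 mL ÷ 99700 µg/mL = 3.341 mL
riboflavin: 3.39 µmol/L × 376.36 g/mol × 2.73 L ÷ 1000 = 3.483 mg
ferrous sulfate heptahydrate: 0.266 mmol/L × 278 mg/mmol × 2.73 L = 201.878 mg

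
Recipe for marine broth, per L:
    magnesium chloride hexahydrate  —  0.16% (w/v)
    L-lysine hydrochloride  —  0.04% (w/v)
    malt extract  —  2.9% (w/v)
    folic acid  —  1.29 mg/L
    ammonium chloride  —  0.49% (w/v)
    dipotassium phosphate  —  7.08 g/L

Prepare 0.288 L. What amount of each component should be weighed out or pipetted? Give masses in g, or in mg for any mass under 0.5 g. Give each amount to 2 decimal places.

Scale factor relative to 1 L: 0.288.
magnesium chloride hexahydrate: 0.16 g per 100 mL × 288 mL ÷ 100 = 0.4608 g = 460.80 mg
L-lysine hydrochloride: 0.04% w/v = 0.4 g/L → 0.4 × 0.288 L = 0.1152 g = 115.20 mg
malt extract: 2.9 g per 100 mL × 288 mL ÷ 100 = 8.35 g
folic acid: 1.29 mg/L × 0.288 L = 0.37 mg
ammonium chloride: 0.49% w/v = 4.9 g/L → 4.9 × 0.288 L = 1.41 g
dipotassium phosphate: 7.08 g/L × 0.288 L = 2.04 g

magnesium chloride hexahydrate 460.80 mg; L-lysine hydrochloride 115.20 mg; malt extract 8.35 g; folic acid 0.37 mg; ammonium chloride 1.41 g; dipotassium phosphate 2.04 g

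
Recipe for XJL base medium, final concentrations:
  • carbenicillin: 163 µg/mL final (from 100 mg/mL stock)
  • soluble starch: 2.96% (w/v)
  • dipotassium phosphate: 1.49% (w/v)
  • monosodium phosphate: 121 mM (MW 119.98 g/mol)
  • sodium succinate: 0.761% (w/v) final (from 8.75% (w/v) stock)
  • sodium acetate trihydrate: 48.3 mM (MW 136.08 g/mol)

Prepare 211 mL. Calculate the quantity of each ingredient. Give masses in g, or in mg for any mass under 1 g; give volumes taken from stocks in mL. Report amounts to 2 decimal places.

carbenicillin 0.34 mL; soluble starch 6.25 g; dipotassium phosphate 3.14 g; monosodium phosphate 3.06 g; sodium succinate 18.35 mL; sodium acetate trihydrate 1.39 g

Working volume: 211 mL = 0.211 L.
carbenicillin: dilute stock: 163 µg/mL × 211 mL ÷ 100000 µg/mL = 0.34 mL
soluble starch: 2.96% w/v = 29.6 g/L → 29.6 × 0.211 L = 6.25 g
dipotassium phosphate: 1.49 g per 100 mL × 211 mL ÷ 100 = 3.14 g
monosodium phosphate: 121 mmol/L × 119.98 g/mol × 0.211 L ÷ 1000 = 3.06 g
sodium succinate: C1V1 = C2V2 → 0.761% ÷ 8.75% × 211 mL = 18.35 mL
sodium acetate trihydrate: 48.3 mmol/L × 136.08 g/mol × 0.211 L ÷ 1000 = 1.39 g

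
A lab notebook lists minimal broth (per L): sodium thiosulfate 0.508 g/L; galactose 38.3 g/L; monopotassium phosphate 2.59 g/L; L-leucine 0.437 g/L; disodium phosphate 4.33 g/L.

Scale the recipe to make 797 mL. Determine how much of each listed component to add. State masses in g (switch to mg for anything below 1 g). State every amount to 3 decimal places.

Target volume = 797 mL = 0.797 L.
sodium thiosulfate: 0.508 g/L × 0.797 L = 0.404876 g = 404.876 mg
galactose: 38.3 g/L × 0.797 L = 30.525 g
monopotassium phosphate: 2.59 g/L × 0.797 L = 2.064 g
L-leucine: 0.437 g/L × 0.797 L = 0.348289 g = 348.289 mg
disodium phosphate: 4.33 g/L × 0.797 L = 3.451 g

sodium thiosulfate 404.876 mg; galactose 30.525 g; monopotassium phosphate 2.064 g; L-leucine 348.289 mg; disodium phosphate 3.451 g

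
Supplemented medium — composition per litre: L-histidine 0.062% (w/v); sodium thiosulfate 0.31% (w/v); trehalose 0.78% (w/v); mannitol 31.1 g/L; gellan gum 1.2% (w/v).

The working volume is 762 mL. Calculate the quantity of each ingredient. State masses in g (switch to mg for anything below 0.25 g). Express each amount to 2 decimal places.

Working volume: 762 mL = 0.762 L.
L-histidine: 0.062 g per 100 mL × 762 mL ÷ 100 = 0.47 g
sodium thiosulfate: 0.31 g per 100 mL × 762 mL ÷ 100 = 2.36 g
trehalose: 0.78 g per 100 mL × 762 mL ÷ 100 = 5.94 g
mannitol: 31.1 g/L × 0.762 L = 23.70 g
gellan gum: 1.2% w/v = 12 g/L → 12 × 0.762 L = 9.14 g

L-histidine 0.47 g; sodium thiosulfate 2.36 g; trehalose 5.94 g; mannitol 23.70 g; gellan gum 9.14 g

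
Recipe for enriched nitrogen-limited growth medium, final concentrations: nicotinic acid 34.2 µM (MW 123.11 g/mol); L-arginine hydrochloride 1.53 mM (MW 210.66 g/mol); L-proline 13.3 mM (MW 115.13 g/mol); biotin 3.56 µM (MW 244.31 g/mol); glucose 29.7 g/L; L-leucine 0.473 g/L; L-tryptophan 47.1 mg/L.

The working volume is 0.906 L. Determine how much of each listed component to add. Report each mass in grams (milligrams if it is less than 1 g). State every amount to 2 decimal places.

nicotinic acid 3.81 mg; L-arginine hydrochloride 292.01 mg; L-proline 1.39 g; biotin 0.79 mg; glucose 26.91 g; L-leucine 428.54 mg; L-tryptophan 42.67 mg

Working volume: 0.906 L.
nicotinic acid: 34.2 µmol/L × 123.11 g/mol × 0.906 L ÷ 1000 = 3.81 mg
L-arginine hydrochloride: 1.53 mmol/L × 210.66 mg/mmol × 0.906 L = 292.01 mg
L-proline: 13.3 mmol/L × 115.13 g/mol × 0.906 L ÷ 1000 = 1.39 g
biotin: 3.56 µmol/L × 244.31 g/mol × 0.906 L ÷ 1000 = 0.79 mg
glucose: 29.7 g/L × 0.906 L = 26.91 g
L-leucine: 0.473 g/L × 0.906 L = 0.428538 g = 428.54 mg
L-tryptophan: 47.1 mg/L × 0.906 L = 42.67 mg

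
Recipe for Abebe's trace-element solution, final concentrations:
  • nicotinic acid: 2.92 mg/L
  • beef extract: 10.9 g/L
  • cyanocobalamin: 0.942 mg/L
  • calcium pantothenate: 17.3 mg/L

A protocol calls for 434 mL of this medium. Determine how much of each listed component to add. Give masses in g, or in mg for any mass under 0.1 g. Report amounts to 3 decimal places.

nicotinic acid 1.267 mg; beef extract 4.731 g; cyanocobalamin 0.409 mg; calcium pantothenate 7.508 mg

Scale factor relative to 1 L: 0.434.
nicotinic acid: 2.92 mg/L × 0.434 L = 1.267 mg
beef extract: 10.9 g/L × 0.434 L = 4.731 g
cyanocobalamin: 0.942 mg/L × 0.434 L = 0.409 mg
calcium pantothenate: 17.3 mg/L × 0.434 L = 7.508 mg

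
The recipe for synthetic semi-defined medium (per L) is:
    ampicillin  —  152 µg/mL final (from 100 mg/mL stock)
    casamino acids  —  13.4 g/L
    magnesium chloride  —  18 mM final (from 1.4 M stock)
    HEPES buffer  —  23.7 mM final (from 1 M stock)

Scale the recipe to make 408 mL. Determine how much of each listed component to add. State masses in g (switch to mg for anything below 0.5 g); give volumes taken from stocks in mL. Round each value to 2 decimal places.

Scale factor relative to 1 L: 0.408.
ampicillin: dilute stock: 152 µg/mL × 408 mL ÷ 100000 µg/mL = 0.62 mL
casamino acids: 13.4 g/L × 0.408 L = 5.47 g
magnesium chloride: C1V1 = C2V2 → 18 mM × 408 mL ÷ 1400 mM = 5.25 mL
HEPES buffer: C1V1 = C2V2 → 23.7 mM × 408 mL ÷ 1000 mM = 9.67 mL

ampicillin 0.62 mL; casamino acids 5.47 g; magnesium chloride 5.25 mL; HEPES buffer 9.67 mL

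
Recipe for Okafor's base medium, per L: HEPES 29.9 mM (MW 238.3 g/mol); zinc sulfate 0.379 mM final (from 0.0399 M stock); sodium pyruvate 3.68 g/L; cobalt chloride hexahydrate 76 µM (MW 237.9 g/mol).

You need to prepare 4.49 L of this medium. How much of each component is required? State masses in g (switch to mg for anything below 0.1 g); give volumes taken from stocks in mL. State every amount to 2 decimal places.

Working volume: 4.49 L.
HEPES: 29.9 mmol/L × 238.3 g/mol × 4.49 L ÷ 1000 = 31.99 g
zinc sulfate: dilute stock: 0.379 mM × 4490 mL ÷ 39.9 mM = 42.65 mL
sodium pyruvate: 3.68 g/L × 4.49 L = 16.52 g
cobalt chloride hexahydrate: 76 µmol/L × 237.9 g/mol × 4.49 L ÷ 1000 = 81.18 mg

HEPES 31.99 g; zinc sulfate 42.65 mL; sodium pyruvate 16.52 g; cobalt chloride hexahydrate 81.18 mg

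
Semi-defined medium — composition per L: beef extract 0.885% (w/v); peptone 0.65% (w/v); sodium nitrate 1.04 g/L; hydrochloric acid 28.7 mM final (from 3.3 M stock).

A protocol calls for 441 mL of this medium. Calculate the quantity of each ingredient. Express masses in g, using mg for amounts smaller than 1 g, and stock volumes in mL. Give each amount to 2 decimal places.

Working volume: 441 mL = 0.441 L.
beef extract: 0.885% w/v = 8.85 g/L → 8.85 × 0.441 L = 3.90 g
peptone: 0.65% w/v = 6.5 g/L → 6.5 × 0.441 L = 2.87 g
sodium nitrate: 1.04 g/L × 0.441 L = 0.45864 g = 458.64 mg
hydrochloric acid: V = C2·V2/C1 = 28.7 mM × 441 mL ÷ 3300 mM = 3.84 mL

beef extract 3.90 g; peptone 2.87 g; sodium nitrate 458.64 mg; hydrochloric acid 3.84 mL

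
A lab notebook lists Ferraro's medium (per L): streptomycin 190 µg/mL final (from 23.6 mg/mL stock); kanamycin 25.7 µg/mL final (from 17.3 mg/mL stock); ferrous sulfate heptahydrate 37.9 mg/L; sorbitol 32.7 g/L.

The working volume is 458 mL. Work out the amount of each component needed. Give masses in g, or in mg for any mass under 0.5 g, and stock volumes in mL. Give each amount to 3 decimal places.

Scale factor relative to 1 L: 0.458.
streptomycin: dilute stock: 190 µg/mL × 458 mL ÷ 23600 µg/mL = 3.687 mL
kanamycin: C1V1 = C2V2 → 25.7 µg/mL × 458 mL ÷ 17300 µg/mL = 0.680 mL
ferrous sulfate heptahydrate: 37.9 mg/L × 0.458 L = 17.358 mg
sorbitol: 32.7 g/L × 0.458 L = 14.977 g

streptomycin 3.687 mL; kanamycin 0.680 mL; ferrous sulfate heptahydrate 17.358 mg; sorbitol 14.977 g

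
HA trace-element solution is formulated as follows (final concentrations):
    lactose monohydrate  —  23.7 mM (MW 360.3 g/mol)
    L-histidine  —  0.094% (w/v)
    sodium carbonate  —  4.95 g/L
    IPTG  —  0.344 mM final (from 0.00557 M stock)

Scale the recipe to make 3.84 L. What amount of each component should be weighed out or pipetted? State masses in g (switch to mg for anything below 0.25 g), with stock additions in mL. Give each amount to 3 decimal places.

Scale factor relative to 1 L: 3.84.
lactose monohydrate: 23.7 mmol/L × 360.3 g/mol × 3.84 L ÷ 1000 = 32.790 g
L-histidine: 0.094% w/v = 0.94 g/L → 0.94 × 3.84 L = 3.610 g
sodium carbonate: 4.95 g/L × 3.84 L = 19.008 g
IPTG: V = C2·V2/C1 = 0.344 mM × 3840 mL ÷ 5.57 mM = 237.156 mL

lactose monohydrate 32.790 g; L-histidine 3.610 g; sodium carbonate 19.008 g; IPTG 237.156 mL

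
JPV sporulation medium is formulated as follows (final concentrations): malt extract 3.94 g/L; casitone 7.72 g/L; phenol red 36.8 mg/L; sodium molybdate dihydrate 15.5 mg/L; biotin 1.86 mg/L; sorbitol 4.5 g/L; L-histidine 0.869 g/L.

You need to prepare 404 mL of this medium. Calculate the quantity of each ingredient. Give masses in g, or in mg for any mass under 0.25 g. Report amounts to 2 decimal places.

malt extract 1.59 g; casitone 3.12 g; phenol red 14.87 mg; sodium molybdate dihydrate 6.26 mg; biotin 0.75 mg; sorbitol 1.82 g; L-histidine 0.35 g

Scale factor relative to 1 L: 0.404.
malt extract: 3.94 g/L × 0.404 L = 1.59 g
casitone: 7.72 g/L × 0.404 L = 3.12 g
phenol red: 36.8 mg/L × 0.404 L = 14.87 mg
sodium molybdate dihydrate: 15.5 mg/L × 0.404 L = 6.26 mg
biotin: 1.86 mg/L × 0.404 L = 0.75 mg
sorbitol: 4.5 g/L × 0.404 L = 1.82 g
L-histidine: 0.869 g/L × 0.404 L = 0.35 g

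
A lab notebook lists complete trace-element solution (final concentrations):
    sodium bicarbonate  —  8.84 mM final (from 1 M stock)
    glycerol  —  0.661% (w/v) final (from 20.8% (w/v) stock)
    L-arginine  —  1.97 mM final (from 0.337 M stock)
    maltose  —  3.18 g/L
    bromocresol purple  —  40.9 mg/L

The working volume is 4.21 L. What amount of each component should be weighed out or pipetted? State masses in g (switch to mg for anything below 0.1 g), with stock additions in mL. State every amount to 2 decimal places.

Scale factor relative to 1 L: 4.21.
sodium bicarbonate: dilute stock: 8.84 mM × 4210 mL ÷ 1000 mM = 37.22 mL
glycerol: V = C2·V2/C1 = 0.661% ÷ 20.8% × 4210 mL = 133.79 mL
L-arginine: dilute stock: 1.97 mM × 4210 mL ÷ 337 mM = 24.61 mL
maltose: 3.18 g/L × 4.21 L = 13.39 g
bromocresol purple: 40.9 mg/L × 4.21 L = 172.189 mg = 0.17 g

sodium bicarbonate 37.22 mL; glycerol 133.79 mL; L-arginine 24.61 mL; maltose 13.39 g; bromocresol purple 0.17 g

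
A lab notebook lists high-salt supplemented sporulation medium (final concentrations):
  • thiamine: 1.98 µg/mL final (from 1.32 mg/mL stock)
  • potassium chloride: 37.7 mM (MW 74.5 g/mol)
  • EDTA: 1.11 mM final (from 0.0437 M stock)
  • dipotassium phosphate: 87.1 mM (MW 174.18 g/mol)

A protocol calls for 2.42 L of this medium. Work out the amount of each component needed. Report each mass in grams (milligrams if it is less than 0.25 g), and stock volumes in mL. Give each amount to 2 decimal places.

Scale factor relative to 1 L: 2.42.
thiamine: V = C2·V2/C1 = 1.98 µg/mL × 2420 mL ÷ 1320 µg/mL = 3.63 mL
potassium chloride: 37.7 mmol/L × 74.5 g/mol × 2.42 L ÷ 1000 = 6.80 g
EDTA: C1V1 = C2V2 → 1.11 mM × 2420 mL ÷ 43.7 mM = 61.47 mL
dipotassium phosphate: 87.1 mmol/L × 174.18 g/mol × 2.42 L ÷ 1000 = 36.71 g

thiamine 3.63 mL; potassium chloride 6.80 g; EDTA 61.47 mL; dipotassium phosphate 36.71 g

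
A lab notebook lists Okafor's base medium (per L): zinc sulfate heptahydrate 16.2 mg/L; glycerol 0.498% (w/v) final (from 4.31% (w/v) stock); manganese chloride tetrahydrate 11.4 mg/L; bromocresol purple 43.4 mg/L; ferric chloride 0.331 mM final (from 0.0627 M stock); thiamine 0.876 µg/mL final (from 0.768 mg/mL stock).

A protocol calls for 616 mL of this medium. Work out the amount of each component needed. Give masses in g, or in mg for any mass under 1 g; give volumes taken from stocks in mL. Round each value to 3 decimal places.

zinc sulfate heptahydrate 9.979 mg; glycerol 71.176 mL; manganese chloride tetrahydrate 7.022 mg; bromocresol purple 26.734 mg; ferric chloride 3.252 mL; thiamine 0.703 mL

Target volume = 616 mL = 0.616 L.
zinc sulfate heptahydrate: 16.2 mg/L × 0.616 L = 9.979 mg
glycerol: dilute stock: 0.498% ÷ 4.31% × 616 mL = 71.176 mL
manganese chloride tetrahydrate: 11.4 mg/L × 0.616 L = 7.022 mg
bromocresol purple: 43.4 mg/L × 0.616 L = 26.734 mg
ferric chloride: dilute stock: 0.331 mM × 616 mL ÷ 62.7 mM = 3.252 mL
thiamine: V = C2·V2/C1 = 0.876 µg/mL × 616 mL ÷ 768 µg/mL = 0.703 mL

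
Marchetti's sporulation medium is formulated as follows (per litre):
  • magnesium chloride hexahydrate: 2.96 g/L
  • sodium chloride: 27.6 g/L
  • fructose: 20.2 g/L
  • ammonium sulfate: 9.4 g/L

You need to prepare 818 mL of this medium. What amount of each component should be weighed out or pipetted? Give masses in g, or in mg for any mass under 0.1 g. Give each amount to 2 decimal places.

magnesium chloride hexahydrate 2.42 g; sodium chloride 22.58 g; fructose 16.52 g; ammonium sulfate 7.69 g

Scale factor relative to 1 L: 0.818.
magnesium chloride hexahydrate: 2.96 g/L × 0.818 L = 2.42 g
sodium chloride: 27.6 g/L × 0.818 L = 22.58 g
fructose: 20.2 g/L × 0.818 L = 16.52 g
ammonium sulfate: 9.4 g/L × 0.818 L = 7.69 g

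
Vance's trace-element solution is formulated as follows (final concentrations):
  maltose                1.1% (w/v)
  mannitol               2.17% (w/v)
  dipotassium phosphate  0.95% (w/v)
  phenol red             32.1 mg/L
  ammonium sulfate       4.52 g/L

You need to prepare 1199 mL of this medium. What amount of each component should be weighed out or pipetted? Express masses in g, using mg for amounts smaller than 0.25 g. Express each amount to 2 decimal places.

maltose 13.19 g; mannitol 26.02 g; dipotassium phosphate 11.39 g; phenol red 38.49 mg; ammonium sulfate 5.42 g

Scale factor relative to 1 L: 1.199.
maltose: 1.1% w/v = 11 g/L → 11 × 1.199 L = 13.19 g
mannitol: 2.17 g per 100 mL × 1199 mL ÷ 100 = 26.02 g
dipotassium phosphate: 0.95% w/v = 9.5 g/L → 9.5 × 1.199 L = 11.39 g
phenol red: 32.1 mg/L × 1.199 L = 38.49 mg
ammonium sulfate: 4.52 g/L × 1.199 L = 5.42 g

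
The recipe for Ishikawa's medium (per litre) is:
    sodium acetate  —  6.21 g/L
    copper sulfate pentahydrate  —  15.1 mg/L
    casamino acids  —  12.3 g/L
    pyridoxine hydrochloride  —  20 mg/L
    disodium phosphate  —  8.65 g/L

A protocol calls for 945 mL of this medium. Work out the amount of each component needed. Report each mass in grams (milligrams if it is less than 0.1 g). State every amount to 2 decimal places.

sodium acetate 5.87 g; copper sulfate pentahydrate 14.27 mg; casamino acids 11.62 g; pyridoxine hydrochloride 18.90 mg; disodium phosphate 8.17 g

Working volume: 945 mL = 0.945 L.
sodium acetate: 6.21 g/L × 0.945 L = 5.87 g
copper sulfate pentahydrate: 15.1 mg/L × 0.945 L = 14.27 mg
casamino acids: 12.3 g/L × 0.945 L = 11.62 g
pyridoxine hydrochloride: 20 mg/L × 0.945 L = 18.90 mg
disodium phosphate: 8.65 g/L × 0.945 L = 8.17 g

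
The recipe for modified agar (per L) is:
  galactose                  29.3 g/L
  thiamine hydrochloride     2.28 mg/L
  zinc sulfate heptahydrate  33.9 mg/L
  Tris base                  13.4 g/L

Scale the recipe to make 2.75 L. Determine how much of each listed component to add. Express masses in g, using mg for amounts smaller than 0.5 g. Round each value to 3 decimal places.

Scale factor relative to 1 L: 2.75.
galactose: 29.3 g/L × 2.75 L = 80.575 g
thiamine hydrochloride: 2.28 mg/L × 2.75 L = 6.270 mg
zinc sulfate heptahydrate: 33.9 mg/L × 2.75 L = 93.225 mg
Tris base: 13.4 g/L × 2.75 L = 36.850 g

galactose 80.575 g; thiamine hydrochloride 6.270 mg; zinc sulfate heptahydrate 93.225 mg; Tris base 36.850 g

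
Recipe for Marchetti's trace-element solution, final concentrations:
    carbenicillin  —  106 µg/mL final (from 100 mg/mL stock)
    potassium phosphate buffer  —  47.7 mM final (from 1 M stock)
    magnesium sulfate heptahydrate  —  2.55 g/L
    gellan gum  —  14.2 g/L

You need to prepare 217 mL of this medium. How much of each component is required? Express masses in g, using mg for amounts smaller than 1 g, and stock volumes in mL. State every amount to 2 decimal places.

Target volume = 217 mL = 0.217 L.
carbenicillin: V = C2·V2/C1 = 106 µg/mL × 217 mL ÷ 100000 µg/mL = 0.23 mL
potassium phosphate buffer: V = C2·V2/C1 = 47.7 mM × 217 mL ÷ 1000 mM = 10.35 mL
magnesium sulfate heptahydrate: 2.55 g/L × 0.217 L = 0.55335 g = 553.35 mg
gellan gum: 14.2 g/L × 0.217 L = 3.08 g

carbenicillin 0.23 mL; potassium phosphate buffer 10.35 mL; magnesium sulfate heptahydrate 553.35 mg; gellan gum 3.08 g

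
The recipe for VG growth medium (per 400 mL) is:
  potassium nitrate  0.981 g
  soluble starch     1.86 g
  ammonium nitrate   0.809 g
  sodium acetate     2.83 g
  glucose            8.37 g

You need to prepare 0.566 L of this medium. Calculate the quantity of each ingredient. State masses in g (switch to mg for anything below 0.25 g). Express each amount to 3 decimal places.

Scale factor = 566 mL / 400 mL = 1.415.
potassium nitrate: 0.981 g × (566 mL / 400 mL) = 1.388 g
soluble starch: 1.86 g × (566 mL / 400 mL) = 2.632 g
ammonium nitrate: 0.809 g × (566 mL / 400 mL) = 1.145 g
sodium acetate: 2.83 g × (566 mL / 400 mL) = 4.004 g
glucose: 8.37 g × (566 mL / 400 mL) = 11.844 g

potassium nitrate 1.388 g; soluble starch 2.632 g; ammonium nitrate 1.145 g; sodium acetate 4.004 g; glucose 11.844 g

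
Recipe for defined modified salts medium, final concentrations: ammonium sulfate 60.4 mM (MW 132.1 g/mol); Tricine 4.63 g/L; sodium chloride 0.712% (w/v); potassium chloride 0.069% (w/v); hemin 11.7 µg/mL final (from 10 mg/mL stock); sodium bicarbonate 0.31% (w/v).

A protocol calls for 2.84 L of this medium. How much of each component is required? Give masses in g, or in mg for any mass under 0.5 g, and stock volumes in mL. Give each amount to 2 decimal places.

ammonium sulfate 22.66 g; Tricine 13.15 g; sodium chloride 20.22 g; potassium chloride 1.96 g; hemin 3.32 mL; sodium bicarbonate 8.80 g

Working volume: 2.84 L.
ammonium sulfate: 60.4 mmol/L × 132.1 g/mol × 2.84 L ÷ 1000 = 22.66 g
Tricine: 4.63 g/L × 2.84 L = 13.15 g
sodium chloride: 0.712% w/v = 7.12 g/L → 7.12 × 2.84 L = 20.22 g
potassium chloride: 0.069% w/v = 0.69 g/L → 0.69 × 2.84 L = 1.96 g
hemin: V = C2·V2/C1 = 11.7 µg/mL × 2840 mL ÷ 10000 µg/mL = 3.32 mL
sodium bicarbonate: 0.31% w/v = 3.1 g/L → 3.1 × 2.84 L = 8.80 g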